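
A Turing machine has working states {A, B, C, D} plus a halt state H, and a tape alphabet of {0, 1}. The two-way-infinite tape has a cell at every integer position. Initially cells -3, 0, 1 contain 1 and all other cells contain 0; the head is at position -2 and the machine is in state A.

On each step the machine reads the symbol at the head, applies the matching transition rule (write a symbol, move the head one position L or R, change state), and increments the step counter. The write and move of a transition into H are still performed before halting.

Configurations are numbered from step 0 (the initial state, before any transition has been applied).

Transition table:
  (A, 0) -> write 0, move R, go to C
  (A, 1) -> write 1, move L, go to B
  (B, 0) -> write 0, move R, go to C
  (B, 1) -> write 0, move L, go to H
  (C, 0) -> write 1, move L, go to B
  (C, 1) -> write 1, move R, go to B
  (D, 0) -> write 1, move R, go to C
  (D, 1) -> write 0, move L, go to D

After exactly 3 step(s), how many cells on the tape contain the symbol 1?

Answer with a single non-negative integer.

Answer: 4

Derivation:
Step 1: in state A at pos -2, read 0 -> (A,0)->write 0,move R,goto C. Now: state=C, head=-1, tape[-4..2]=0100110 (head:    ^)
Step 2: in state C at pos -1, read 0 -> (C,0)->write 1,move L,goto B. Now: state=B, head=-2, tape[-4..2]=0101110 (head:   ^)
Step 3: in state B at pos -2, read 0 -> (B,0)->write 0,move R,goto C. Now: state=C, head=-1, tape[-4..2]=0101110 (head:    ^)
Cells containing 1 after step 3: {-3, -1, 0, 1} -> 4 cell(s)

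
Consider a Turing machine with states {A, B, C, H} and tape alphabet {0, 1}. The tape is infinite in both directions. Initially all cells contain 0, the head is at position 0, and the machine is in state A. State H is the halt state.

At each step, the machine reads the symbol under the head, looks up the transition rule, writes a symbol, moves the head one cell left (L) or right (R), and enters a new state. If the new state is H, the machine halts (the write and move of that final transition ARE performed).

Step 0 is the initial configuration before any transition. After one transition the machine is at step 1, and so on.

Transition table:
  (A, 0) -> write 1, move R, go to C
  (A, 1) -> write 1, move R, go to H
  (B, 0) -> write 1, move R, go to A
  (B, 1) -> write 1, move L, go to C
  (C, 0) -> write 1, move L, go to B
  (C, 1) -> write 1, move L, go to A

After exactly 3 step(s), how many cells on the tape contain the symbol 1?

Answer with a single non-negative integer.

Answer: 2

Derivation:
Step 1: in state A at pos 0, read 0 -> (A,0)->write 1,move R,goto C. Now: state=C, head=1, tape[-1..2]=0100 (head:   ^)
Step 2: in state C at pos 1, read 0 -> (C,0)->write 1,move L,goto B. Now: state=B, head=0, tape[-1..2]=0110 (head:  ^)
Step 3: in state B at pos 0, read 1 -> (B,1)->write 1,move L,goto C. Now: state=C, head=-1, tape[-2..2]=00110 (head:  ^)
Cells containing 1 after step 3: {0, 1} -> 2 cell(s)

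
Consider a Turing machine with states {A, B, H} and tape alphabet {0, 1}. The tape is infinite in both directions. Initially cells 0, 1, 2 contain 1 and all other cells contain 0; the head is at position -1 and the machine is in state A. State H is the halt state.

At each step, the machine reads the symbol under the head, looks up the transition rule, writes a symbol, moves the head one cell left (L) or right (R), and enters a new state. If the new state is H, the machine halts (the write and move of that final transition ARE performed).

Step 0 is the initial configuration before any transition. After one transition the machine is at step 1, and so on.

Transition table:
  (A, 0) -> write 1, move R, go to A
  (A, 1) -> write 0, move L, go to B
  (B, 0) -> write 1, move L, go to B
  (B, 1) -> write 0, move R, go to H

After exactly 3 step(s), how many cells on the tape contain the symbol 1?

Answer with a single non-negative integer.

Step 1: in state A at pos -1, read 0 -> (A,0)->write 1,move R,goto A. Now: state=A, head=0, tape[-2..3]=011110 (head:   ^)
Step 2: in state A at pos 0, read 1 -> (A,1)->write 0,move L,goto B. Now: state=B, head=-1, tape[-2..3]=010110 (head:  ^)
Step 3: in state B at pos -1, read 1 -> (B,1)->write 0,move R,goto H. Now: state=H, head=0, tape[-2..3]=000110 (head:   ^)
Cells containing 1 after step 3: {1, 2} -> 2 cell(s)

Answer: 2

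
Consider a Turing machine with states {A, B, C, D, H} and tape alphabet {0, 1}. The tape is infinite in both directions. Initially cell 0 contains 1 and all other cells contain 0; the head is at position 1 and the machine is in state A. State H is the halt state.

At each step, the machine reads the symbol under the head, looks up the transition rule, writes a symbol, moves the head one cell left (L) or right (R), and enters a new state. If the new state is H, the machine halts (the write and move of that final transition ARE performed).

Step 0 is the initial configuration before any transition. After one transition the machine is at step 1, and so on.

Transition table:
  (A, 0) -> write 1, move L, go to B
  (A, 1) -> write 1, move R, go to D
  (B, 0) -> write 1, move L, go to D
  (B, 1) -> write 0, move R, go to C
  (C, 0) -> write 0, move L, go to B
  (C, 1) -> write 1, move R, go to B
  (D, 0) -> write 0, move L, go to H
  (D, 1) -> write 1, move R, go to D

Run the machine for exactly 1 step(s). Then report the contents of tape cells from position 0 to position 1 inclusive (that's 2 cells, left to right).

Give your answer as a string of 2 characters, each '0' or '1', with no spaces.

Step 1: in state A at pos 1, read 0 -> (A,0)->write 1,move L,goto B. Now: state=B, head=0, tape[-1..2]=0110 (head:  ^)

Answer: 11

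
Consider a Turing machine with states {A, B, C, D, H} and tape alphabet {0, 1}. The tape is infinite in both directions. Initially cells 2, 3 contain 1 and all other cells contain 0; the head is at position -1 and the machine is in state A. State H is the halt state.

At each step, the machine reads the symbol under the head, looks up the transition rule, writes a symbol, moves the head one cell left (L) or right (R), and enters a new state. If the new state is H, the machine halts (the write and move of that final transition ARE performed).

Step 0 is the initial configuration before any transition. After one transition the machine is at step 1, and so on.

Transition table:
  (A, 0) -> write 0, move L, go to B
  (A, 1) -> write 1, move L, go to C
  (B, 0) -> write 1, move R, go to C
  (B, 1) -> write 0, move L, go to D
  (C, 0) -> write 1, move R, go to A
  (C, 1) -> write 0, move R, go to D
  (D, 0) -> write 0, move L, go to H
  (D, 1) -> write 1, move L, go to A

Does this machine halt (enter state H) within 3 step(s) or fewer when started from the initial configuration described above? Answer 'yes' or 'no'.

Answer: no

Derivation:
Step 1: in state A at pos -1, read 0 -> (A,0)->write 0,move L,goto B. Now: state=B, head=-2, tape[-3..4]=00000110 (head:  ^)
Step 2: in state B at pos -2, read 0 -> (B,0)->write 1,move R,goto C. Now: state=C, head=-1, tape[-3..4]=01000110 (head:   ^)
Step 3: in state C at pos -1, read 0 -> (C,0)->write 1,move R,goto A. Now: state=A, head=0, tape[-3..4]=01100110 (head:    ^)
After 3 step(s): state = A (not H) -> not halted within 3 -> no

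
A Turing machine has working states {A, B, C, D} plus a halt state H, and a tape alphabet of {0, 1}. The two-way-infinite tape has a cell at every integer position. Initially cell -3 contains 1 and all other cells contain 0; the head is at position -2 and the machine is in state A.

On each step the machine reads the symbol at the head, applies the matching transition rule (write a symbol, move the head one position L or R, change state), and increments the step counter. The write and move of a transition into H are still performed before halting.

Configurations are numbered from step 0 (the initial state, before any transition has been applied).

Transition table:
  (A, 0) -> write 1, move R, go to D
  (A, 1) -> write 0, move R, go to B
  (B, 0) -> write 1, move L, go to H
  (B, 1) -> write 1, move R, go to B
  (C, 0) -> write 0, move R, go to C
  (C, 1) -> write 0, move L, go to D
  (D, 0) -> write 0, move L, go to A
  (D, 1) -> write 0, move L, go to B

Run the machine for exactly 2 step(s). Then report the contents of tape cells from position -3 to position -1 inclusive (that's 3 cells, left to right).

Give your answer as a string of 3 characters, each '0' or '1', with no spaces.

Answer: 110

Derivation:
Step 1: in state A at pos -2, read 0 -> (A,0)->write 1,move R,goto D. Now: state=D, head=-1, tape[-4..0]=01100 (head:    ^)
Step 2: in state D at pos -1, read 0 -> (D,0)->write 0,move L,goto A. Now: state=A, head=-2, tape[-4..0]=01100 (head:   ^)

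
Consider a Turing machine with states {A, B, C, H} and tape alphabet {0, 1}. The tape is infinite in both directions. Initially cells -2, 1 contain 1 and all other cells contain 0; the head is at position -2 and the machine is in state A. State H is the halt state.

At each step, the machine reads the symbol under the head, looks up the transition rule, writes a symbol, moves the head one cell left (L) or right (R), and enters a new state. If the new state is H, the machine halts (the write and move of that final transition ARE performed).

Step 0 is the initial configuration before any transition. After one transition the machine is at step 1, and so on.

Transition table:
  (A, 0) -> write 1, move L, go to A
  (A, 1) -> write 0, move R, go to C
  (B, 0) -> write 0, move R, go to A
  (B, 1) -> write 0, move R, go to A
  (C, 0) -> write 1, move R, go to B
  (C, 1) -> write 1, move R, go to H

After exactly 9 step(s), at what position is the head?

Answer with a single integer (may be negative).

Step 1: in state A at pos -2, read 1 -> (A,1)->write 0,move R,goto C. Now: state=C, head=-1, tape[-3..2]=000010 (head:   ^)
Step 2: in state C at pos -1, read 0 -> (C,0)->write 1,move R,goto B. Now: state=B, head=0, tape[-3..2]=001010 (head:    ^)
Step 3: in state B at pos 0, read 0 -> (B,0)->write 0,move R,goto A. Now: state=A, head=1, tape[-3..2]=001010 (head:     ^)
Step 4: in state A at pos 1, read 1 -> (A,1)->write 0,move R,goto C. Now: state=C, head=2, tape[-3..3]=0010000 (head:      ^)
Step 5: in state C at pos 2, read 0 -> (C,0)->write 1,move R,goto B. Now: state=B, head=3, tape[-3..4]=00100100 (head:       ^)
Step 6: in state B at pos 3, read 0 -> (B,0)->write 0,move R,goto A. Now: state=A, head=4, tape[-3..5]=001001000 (head:        ^)
Step 7: in state A at pos 4, read 0 -> (A,0)->write 1,move L,goto A. Now: state=A, head=3, tape[-3..5]=001001010 (head:       ^)
Step 8: in state A at pos 3, read 0 -> (A,0)->write 1,move L,goto A. Now: state=A, head=2, tape[-3..5]=001001110 (head:      ^)
Step 9: in state A at pos 2, read 1 -> (A,1)->write 0,move R,goto C. Now: state=C, head=3, tape[-3..5]=001000110 (head:       ^)

Answer: 3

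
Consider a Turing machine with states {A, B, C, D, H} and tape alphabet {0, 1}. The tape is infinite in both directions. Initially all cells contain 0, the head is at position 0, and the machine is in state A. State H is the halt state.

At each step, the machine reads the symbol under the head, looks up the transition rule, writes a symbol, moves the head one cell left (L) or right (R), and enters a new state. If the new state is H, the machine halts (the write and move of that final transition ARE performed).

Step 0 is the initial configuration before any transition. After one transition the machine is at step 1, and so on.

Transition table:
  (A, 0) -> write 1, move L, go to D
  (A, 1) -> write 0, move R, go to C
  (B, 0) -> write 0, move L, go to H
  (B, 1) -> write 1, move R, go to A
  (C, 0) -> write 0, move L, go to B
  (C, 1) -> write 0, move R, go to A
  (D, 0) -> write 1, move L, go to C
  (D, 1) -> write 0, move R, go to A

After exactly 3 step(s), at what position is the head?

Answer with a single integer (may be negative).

Answer: -3

Derivation:
Step 1: in state A at pos 0, read 0 -> (A,0)->write 1,move L,goto D. Now: state=D, head=-1, tape[-2..1]=0010 (head:  ^)
Step 2: in state D at pos -1, read 0 -> (D,0)->write 1,move L,goto C. Now: state=C, head=-2, tape[-3..1]=00110 (head:  ^)
Step 3: in state C at pos -2, read 0 -> (C,0)->write 0,move L,goto B. Now: state=B, head=-3, tape[-4..1]=000110 (head:  ^)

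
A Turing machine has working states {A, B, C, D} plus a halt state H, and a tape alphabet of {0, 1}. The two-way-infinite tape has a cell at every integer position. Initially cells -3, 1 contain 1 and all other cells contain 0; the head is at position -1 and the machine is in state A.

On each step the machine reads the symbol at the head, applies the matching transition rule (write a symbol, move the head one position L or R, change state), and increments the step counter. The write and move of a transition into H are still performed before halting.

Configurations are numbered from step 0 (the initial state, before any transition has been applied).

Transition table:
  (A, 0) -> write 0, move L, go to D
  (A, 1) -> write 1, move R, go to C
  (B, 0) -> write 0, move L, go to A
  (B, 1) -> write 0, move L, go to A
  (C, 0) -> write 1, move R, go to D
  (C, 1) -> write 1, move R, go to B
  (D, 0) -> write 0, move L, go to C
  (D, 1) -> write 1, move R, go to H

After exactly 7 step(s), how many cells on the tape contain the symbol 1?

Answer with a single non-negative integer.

Step 1: in state A at pos -1, read 0 -> (A,0)->write 0,move L,goto D. Now: state=D, head=-2, tape[-4..2]=0100010 (head:   ^)
Step 2: in state D at pos -2, read 0 -> (D,0)->write 0,move L,goto C. Now: state=C, head=-3, tape[-4..2]=0100010 (head:  ^)
Step 3: in state C at pos -3, read 1 -> (C,1)->write 1,move R,goto B. Now: state=B, head=-2, tape[-4..2]=0100010 (head:   ^)
Step 4: in state B at pos -2, read 0 -> (B,0)->write 0,move L,goto A. Now: state=A, head=-3, tape[-4..2]=0100010 (head:  ^)
Step 5: in state A at pos -3, read 1 -> (A,1)->write 1,move R,goto C. Now: state=C, head=-2, tape[-4..2]=0100010 (head:   ^)
Step 6: in state C at pos -2, read 0 -> (C,0)->write 1,move R,goto D. Now: state=D, head=-1, tape[-4..2]=0110010 (head:    ^)
Step 7: in state D at pos -1, read 0 -> (D,0)->write 0,move L,goto C. Now: state=C, head=-2, tape[-4..2]=0110010 (head:   ^)
Cells containing 1 after step 7: {-3, -2, 1} -> 3 cell(s)

Answer: 3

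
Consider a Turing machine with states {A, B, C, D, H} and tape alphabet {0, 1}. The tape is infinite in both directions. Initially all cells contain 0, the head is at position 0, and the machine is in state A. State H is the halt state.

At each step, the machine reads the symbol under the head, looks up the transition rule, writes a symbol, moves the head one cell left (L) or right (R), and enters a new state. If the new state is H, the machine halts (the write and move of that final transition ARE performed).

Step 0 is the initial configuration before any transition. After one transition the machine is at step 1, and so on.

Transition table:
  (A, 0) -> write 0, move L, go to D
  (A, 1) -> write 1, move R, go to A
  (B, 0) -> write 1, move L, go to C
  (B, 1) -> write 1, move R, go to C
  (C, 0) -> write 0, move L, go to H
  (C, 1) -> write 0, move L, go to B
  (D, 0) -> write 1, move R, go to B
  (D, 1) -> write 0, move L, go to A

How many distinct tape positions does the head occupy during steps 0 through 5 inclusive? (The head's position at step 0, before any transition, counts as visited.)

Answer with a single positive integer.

Step 1: in state A at pos 0, read 0 -> (A,0)->write 0,move L,goto D. Now: state=D, head=-1, tape[-2..1]=0000 (head:  ^)
Step 2: in state D at pos -1, read 0 -> (D,0)->write 1,move R,goto B. Now: state=B, head=0, tape[-2..1]=0100 (head:   ^)
Step 3: in state B at pos 0, read 0 -> (B,0)->write 1,move L,goto C. Now: state=C, head=-1, tape[-2..1]=0110 (head:  ^)
Step 4: in state C at pos -1, read 1 -> (C,1)->write 0,move L,goto B. Now: state=B, head=-2, tape[-3..1]=00010 (head:  ^)
Step 5: in state B at pos -2, read 0 -> (B,0)->write 1,move L,goto C. Now: state=C, head=-3, tape[-4..1]=001010 (head:  ^)
Head positions at steps 0..5: starting at 0, distinct positions visited = {-3, -2, -1, 0} -> 4 position(s)

Answer: 4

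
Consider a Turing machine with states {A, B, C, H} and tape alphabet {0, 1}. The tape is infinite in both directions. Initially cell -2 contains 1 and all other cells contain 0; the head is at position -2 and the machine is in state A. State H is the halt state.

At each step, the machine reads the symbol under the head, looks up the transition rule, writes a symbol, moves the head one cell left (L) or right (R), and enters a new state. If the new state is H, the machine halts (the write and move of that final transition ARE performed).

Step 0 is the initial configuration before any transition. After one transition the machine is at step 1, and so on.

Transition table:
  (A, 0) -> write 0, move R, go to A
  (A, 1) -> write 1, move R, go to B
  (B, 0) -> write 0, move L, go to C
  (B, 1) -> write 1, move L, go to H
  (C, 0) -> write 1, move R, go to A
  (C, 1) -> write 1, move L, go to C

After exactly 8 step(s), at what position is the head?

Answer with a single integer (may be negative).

Answer: -4

Derivation:
Step 1: in state A at pos -2, read 1 -> (A,1)->write 1,move R,goto B. Now: state=B, head=-1, tape[-3..0]=0100 (head:   ^)
Step 2: in state B at pos -1, read 0 -> (B,0)->write 0,move L,goto C. Now: state=C, head=-2, tape[-3..0]=0100 (head:  ^)
Step 3: in state C at pos -2, read 1 -> (C,1)->write 1,move L,goto C. Now: state=C, head=-3, tape[-4..0]=00100 (head:  ^)
Step 4: in state C at pos -3, read 0 -> (C,0)->write 1,move R,goto A. Now: state=A, head=-2, tape[-4..0]=01100 (head:   ^)
Step 5: in state A at pos -2, read 1 -> (A,1)->write 1,move R,goto B. Now: state=B, head=-1, tape[-4..0]=01100 (head:    ^)
Step 6: in state B at pos -1, read 0 -> (B,0)->write 0,move L,goto C. Now: state=C, head=-2, tape[-4..0]=01100 (head:   ^)
Step 7: in state C at pos -2, read 1 -> (C,1)->write 1,move L,goto C. Now: state=C, head=-3, tape[-4..0]=01100 (head:  ^)
Step 8: in state C at pos -3, read 1 -> (C,1)->write 1,move L,goto C. Now: state=C, head=-4, tape[-5..0]=001100 (head:  ^)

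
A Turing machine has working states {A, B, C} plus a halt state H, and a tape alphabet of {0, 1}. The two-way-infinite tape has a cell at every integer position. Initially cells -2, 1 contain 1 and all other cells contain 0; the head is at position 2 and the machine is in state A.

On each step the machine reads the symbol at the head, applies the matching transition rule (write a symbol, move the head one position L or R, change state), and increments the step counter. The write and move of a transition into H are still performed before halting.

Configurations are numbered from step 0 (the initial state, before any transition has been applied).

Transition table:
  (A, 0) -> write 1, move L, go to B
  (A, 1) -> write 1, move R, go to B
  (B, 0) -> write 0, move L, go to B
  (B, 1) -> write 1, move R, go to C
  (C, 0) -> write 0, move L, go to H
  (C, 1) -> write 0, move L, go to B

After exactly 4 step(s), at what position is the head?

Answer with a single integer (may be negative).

Step 1: in state A at pos 2, read 0 -> (A,0)->write 1,move L,goto B. Now: state=B, head=1, tape[-3..3]=0100110 (head:     ^)
Step 2: in state B at pos 1, read 1 -> (B,1)->write 1,move R,goto C. Now: state=C, head=2, tape[-3..3]=0100110 (head:      ^)
Step 3: in state C at pos 2, read 1 -> (C,1)->write 0,move L,goto B. Now: state=B, head=1, tape[-3..3]=0100100 (head:     ^)
Step 4: in state B at pos 1, read 1 -> (B,1)->write 1,move R,goto C. Now: state=C, head=2, tape[-3..3]=0100100 (head:      ^)

Answer: 2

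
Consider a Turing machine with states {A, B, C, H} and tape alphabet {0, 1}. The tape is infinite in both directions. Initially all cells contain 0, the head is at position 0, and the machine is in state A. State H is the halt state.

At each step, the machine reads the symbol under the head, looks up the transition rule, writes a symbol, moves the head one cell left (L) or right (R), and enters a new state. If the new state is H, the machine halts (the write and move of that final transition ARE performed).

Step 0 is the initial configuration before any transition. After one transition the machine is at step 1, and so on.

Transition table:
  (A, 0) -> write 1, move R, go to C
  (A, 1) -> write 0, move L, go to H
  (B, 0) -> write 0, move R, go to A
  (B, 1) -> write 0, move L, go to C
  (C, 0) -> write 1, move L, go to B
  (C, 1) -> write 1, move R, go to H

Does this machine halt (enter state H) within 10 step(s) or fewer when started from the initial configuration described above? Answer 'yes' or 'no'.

Answer: yes

Derivation:
Step 1: in state A at pos 0, read 0 -> (A,0)->write 1,move R,goto C. Now: state=C, head=1, tape[-1..2]=0100 (head:   ^)
Step 2: in state C at pos 1, read 0 -> (C,0)->write 1,move L,goto B. Now: state=B, head=0, tape[-1..2]=0110 (head:  ^)
Step 3: in state B at pos 0, read 1 -> (B,1)->write 0,move L,goto C. Now: state=C, head=-1, tape[-2..2]=00010 (head:  ^)
Step 4: in state C at pos -1, read 0 -> (C,0)->write 1,move L,goto B. Now: state=B, head=-2, tape[-3..2]=001010 (head:  ^)
Step 5: in state B at pos -2, read 0 -> (B,0)->write 0,move R,goto A. Now: state=A, head=-1, tape[-3..2]=001010 (head:   ^)
Step 6: in state A at pos -1, read 1 -> (A,1)->write 0,move L,goto H. Now: state=H, head=-2, tape[-3..2]=000010 (head:  ^)
State H reached at step 6; 6 <= 10 -> yes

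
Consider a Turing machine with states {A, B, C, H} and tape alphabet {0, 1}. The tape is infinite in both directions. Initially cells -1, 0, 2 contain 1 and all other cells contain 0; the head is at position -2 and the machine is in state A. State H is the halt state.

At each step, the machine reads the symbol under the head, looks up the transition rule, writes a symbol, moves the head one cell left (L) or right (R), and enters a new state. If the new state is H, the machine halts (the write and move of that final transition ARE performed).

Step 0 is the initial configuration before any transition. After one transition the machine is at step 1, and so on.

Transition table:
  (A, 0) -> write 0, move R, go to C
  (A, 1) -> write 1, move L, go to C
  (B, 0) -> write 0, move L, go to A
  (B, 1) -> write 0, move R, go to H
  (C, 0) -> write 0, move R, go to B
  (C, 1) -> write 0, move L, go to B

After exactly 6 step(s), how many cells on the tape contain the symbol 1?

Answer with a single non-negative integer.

Answer: 2

Derivation:
Step 1: in state A at pos -2, read 0 -> (A,0)->write 0,move R,goto C. Now: state=C, head=-1, tape[-3..3]=0011010 (head:   ^)
Step 2: in state C at pos -1, read 1 -> (C,1)->write 0,move L,goto B. Now: state=B, head=-2, tape[-3..3]=0001010 (head:  ^)
Step 3: in state B at pos -2, read 0 -> (B,0)->write 0,move L,goto A. Now: state=A, head=-3, tape[-4..3]=00001010 (head:  ^)
Step 4: in state A at pos -3, read 0 -> (A,0)->write 0,move R,goto C. Now: state=C, head=-2, tape[-4..3]=00001010 (head:   ^)
Step 5: in state C at pos -2, read 0 -> (C,0)->write 0,move R,goto B. Now: state=B, head=-1, tape[-4..3]=00001010 (head:    ^)
Step 6: in state B at pos -1, read 0 -> (B,0)->write 0,move L,goto A. Now: state=A, head=-2, tape[-4..3]=00001010 (head:   ^)
Cells containing 1 after step 6: {0, 2} -> 2 cell(s)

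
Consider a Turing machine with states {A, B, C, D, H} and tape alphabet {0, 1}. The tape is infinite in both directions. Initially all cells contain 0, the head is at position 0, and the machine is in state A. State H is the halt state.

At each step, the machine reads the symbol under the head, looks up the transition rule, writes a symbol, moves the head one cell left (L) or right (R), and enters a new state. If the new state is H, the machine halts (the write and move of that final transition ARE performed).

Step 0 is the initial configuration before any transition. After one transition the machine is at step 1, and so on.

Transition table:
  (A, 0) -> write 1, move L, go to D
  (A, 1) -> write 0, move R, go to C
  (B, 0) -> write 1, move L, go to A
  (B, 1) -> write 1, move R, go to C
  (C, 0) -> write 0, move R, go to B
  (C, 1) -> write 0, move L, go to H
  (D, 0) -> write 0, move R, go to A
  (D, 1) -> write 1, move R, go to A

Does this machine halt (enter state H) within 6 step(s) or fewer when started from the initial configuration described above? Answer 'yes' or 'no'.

Step 1: in state A at pos 0, read 0 -> (A,0)->write 1,move L,goto D. Now: state=D, head=-1, tape[-2..1]=0010 (head:  ^)
Step 2: in state D at pos -1, read 0 -> (D,0)->write 0,move R,goto A. Now: state=A, head=0, tape[-2..1]=0010 (head:   ^)
Step 3: in state A at pos 0, read 1 -> (A,1)->write 0,move R,goto C. Now: state=C, head=1, tape[-2..2]=00000 (head:    ^)
Step 4: in state C at pos 1, read 0 -> (C,0)->write 0,move R,goto B. Now: state=B, head=2, tape[-2..3]=000000 (head:     ^)
Step 5: in state B at pos 2, read 0 -> (B,0)->write 1,move L,goto A. Now: state=A, head=1, tape[-2..3]=000010 (head:    ^)
Step 6: in state A at pos 1, read 0 -> (A,0)->write 1,move L,goto D. Now: state=D, head=0, tape[-2..3]=000110 (head:   ^)
After 6 step(s): state = D (not H) -> not halted within 6 -> no

Answer: no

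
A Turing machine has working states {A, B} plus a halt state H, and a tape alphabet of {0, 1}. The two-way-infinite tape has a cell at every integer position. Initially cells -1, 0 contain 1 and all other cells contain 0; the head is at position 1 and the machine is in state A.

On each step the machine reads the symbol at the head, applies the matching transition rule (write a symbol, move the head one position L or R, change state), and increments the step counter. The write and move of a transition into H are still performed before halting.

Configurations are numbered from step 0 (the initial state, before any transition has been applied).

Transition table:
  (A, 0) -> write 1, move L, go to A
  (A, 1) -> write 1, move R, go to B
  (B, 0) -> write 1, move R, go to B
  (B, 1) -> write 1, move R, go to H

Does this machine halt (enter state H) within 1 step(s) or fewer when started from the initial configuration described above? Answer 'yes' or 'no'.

Answer: no

Derivation:
Step 1: in state A at pos 1, read 0 -> (A,0)->write 1,move L,goto A. Now: state=A, head=0, tape[-2..2]=01110 (head:   ^)
After 1 step(s): state = A (not H) -> not halted within 1 -> no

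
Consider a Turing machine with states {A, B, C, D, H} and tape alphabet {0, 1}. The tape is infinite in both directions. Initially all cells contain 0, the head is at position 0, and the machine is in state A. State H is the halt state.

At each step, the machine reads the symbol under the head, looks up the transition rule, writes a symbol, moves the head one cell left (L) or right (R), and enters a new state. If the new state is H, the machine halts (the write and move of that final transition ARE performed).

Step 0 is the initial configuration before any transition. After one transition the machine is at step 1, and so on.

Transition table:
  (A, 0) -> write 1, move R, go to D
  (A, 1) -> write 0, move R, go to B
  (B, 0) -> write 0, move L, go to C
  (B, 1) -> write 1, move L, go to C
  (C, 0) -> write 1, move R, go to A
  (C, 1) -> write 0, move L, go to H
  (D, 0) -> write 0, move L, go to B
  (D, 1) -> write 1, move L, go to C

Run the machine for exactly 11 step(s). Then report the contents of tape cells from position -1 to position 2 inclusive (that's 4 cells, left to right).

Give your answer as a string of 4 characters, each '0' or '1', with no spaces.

Answer: 1010

Derivation:
Step 1: in state A at pos 0, read 0 -> (A,0)->write 1,move R,goto D. Now: state=D, head=1, tape[-1..2]=0100 (head:   ^)
Step 2: in state D at pos 1, read 0 -> (D,0)->write 0,move L,goto B. Now: state=B, head=0, tape[-1..2]=0100 (head:  ^)
Step 3: in state B at pos 0, read 1 -> (B,1)->write 1,move L,goto C. Now: state=C, head=-1, tape[-2..2]=00100 (head:  ^)
Step 4: in state C at pos -1, read 0 -> (C,0)->write 1,move R,goto A. Now: state=A, head=0, tape[-2..2]=01100 (head:   ^)
Step 5: in state A at pos 0, read 1 -> (A,1)->write 0,move R,goto B. Now: state=B, head=1, tape[-2..2]=01000 (head:    ^)
Step 6: in state B at pos 1, read 0 -> (B,0)->write 0,move L,goto C. Now: state=C, head=0, tape[-2..2]=01000 (head:   ^)
Step 7: in state C at pos 0, read 0 -> (C,0)->write 1,move R,goto A. Now: state=A, head=1, tape[-2..2]=01100 (head:    ^)
Step 8: in state A at pos 1, read 0 -> (A,0)->write 1,move R,goto D. Now: state=D, head=2, tape[-2..3]=011100 (head:     ^)
Step 9: in state D at pos 2, read 0 -> (D,0)->write 0,move L,goto B. Now: state=B, head=1, tape[-2..3]=011100 (head:    ^)
Step 10: in state B at pos 1, read 1 -> (B,1)->write 1,move L,goto C. Now: state=C, head=0, tape[-2..3]=011100 (head:   ^)
Step 11: in state C at pos 0, read 1 -> (C,1)->write 0,move L,goto H. Now: state=H, head=-1, tape[-2..3]=010100 (head:  ^)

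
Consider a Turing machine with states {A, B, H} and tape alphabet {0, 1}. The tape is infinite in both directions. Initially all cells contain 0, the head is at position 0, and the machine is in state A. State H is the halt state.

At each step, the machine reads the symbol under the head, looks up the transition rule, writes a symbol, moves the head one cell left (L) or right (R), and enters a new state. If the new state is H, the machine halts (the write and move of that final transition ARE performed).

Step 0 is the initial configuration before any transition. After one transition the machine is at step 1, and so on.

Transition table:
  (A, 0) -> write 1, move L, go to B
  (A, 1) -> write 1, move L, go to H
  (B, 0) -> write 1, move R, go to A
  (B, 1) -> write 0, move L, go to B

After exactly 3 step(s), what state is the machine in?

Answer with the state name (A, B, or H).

Step 1: in state A at pos 0, read 0 -> (A,0)->write 1,move L,goto B. Now: state=B, head=-1, tape[-2..1]=0010 (head:  ^)
Step 2: in state B at pos -1, read 0 -> (B,0)->write 1,move R,goto A. Now: state=A, head=0, tape[-2..1]=0110 (head:   ^)
Step 3: in state A at pos 0, read 1 -> (A,1)->write 1,move L,goto H. Now: state=H, head=-1, tape[-2..1]=0110 (head:  ^)

Answer: H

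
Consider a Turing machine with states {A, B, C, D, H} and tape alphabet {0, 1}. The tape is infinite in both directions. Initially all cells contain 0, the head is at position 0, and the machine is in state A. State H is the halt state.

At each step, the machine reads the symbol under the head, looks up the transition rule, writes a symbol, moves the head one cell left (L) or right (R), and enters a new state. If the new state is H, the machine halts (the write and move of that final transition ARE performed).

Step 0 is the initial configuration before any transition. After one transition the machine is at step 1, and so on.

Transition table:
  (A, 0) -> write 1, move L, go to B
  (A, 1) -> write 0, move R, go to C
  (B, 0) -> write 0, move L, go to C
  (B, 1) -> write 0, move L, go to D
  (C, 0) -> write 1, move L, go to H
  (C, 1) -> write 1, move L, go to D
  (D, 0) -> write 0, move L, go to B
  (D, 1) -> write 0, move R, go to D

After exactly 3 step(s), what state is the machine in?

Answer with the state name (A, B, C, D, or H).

Step 1: in state A at pos 0, read 0 -> (A,0)->write 1,move L,goto B. Now: state=B, head=-1, tape[-2..1]=0010 (head:  ^)
Step 2: in state B at pos -1, read 0 -> (B,0)->write 0,move L,goto C. Now: state=C, head=-2, tape[-3..1]=00010 (head:  ^)
Step 3: in state C at pos -2, read 0 -> (C,0)->write 1,move L,goto H. Now: state=H, head=-3, tape[-4..1]=001010 (head:  ^)

Answer: H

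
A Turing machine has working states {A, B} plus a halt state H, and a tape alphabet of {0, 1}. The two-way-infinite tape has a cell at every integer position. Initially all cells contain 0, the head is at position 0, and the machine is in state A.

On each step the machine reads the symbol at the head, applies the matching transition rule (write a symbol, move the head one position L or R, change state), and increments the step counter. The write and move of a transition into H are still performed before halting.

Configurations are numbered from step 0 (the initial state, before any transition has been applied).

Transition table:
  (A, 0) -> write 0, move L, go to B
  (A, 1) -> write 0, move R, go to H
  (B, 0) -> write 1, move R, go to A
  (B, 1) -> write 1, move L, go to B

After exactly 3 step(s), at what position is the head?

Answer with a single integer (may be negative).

Answer: -1

Derivation:
Step 1: in state A at pos 0, read 0 -> (A,0)->write 0,move L,goto B. Now: state=B, head=-1, tape[-2..1]=0000 (head:  ^)
Step 2: in state B at pos -1, read 0 -> (B,0)->write 1,move R,goto A. Now: state=A, head=0, tape[-2..1]=0100 (head:   ^)
Step 3: in state A at pos 0, read 0 -> (A,0)->write 0,move L,goto B. Now: state=B, head=-1, tape[-2..1]=0100 (head:  ^)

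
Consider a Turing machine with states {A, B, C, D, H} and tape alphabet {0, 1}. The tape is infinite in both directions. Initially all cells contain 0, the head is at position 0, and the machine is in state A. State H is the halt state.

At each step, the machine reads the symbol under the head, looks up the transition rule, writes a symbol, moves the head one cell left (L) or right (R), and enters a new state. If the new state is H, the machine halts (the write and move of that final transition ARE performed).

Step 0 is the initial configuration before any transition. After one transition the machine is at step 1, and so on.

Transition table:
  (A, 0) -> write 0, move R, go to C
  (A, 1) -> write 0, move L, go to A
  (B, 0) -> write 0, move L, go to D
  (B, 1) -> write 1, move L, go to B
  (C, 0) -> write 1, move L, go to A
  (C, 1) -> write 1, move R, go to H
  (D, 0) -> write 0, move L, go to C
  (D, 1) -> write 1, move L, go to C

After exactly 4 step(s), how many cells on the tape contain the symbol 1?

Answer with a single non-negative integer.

Answer: 1

Derivation:
Step 1: in state A at pos 0, read 0 -> (A,0)->write 0,move R,goto C. Now: state=C, head=1, tape[-1..2]=0000 (head:   ^)
Step 2: in state C at pos 1, read 0 -> (C,0)->write 1,move L,goto A. Now: state=A, head=0, tape[-1..2]=0010 (head:  ^)
Step 3: in state A at pos 0, read 0 -> (A,0)->write 0,move R,goto C. Now: state=C, head=1, tape[-1..2]=0010 (head:   ^)
Step 4: in state C at pos 1, read 1 -> (C,1)->write 1,move R,goto H. Now: state=H, head=2, tape[-1..3]=00100 (head:    ^)
Cells containing 1 after step 4: {1} -> 1 cell(s)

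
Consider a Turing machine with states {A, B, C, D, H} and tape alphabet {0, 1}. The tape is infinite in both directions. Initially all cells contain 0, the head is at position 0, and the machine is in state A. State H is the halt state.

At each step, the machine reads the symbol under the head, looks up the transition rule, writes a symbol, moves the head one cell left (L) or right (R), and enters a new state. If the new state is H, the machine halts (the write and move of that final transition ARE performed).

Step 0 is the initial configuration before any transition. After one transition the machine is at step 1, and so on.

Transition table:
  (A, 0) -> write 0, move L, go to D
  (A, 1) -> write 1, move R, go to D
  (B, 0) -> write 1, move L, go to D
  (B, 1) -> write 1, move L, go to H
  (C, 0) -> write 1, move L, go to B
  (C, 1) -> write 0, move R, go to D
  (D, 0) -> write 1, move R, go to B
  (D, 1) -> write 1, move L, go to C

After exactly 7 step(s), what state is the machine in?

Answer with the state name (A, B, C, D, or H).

Answer: B

Derivation:
Step 1: in state A at pos 0, read 0 -> (A,0)->write 0,move L,goto D. Now: state=D, head=-1, tape[-2..1]=0000 (head:  ^)
Step 2: in state D at pos -1, read 0 -> (D,0)->write 1,move R,goto B. Now: state=B, head=0, tape[-2..1]=0100 (head:   ^)
Step 3: in state B at pos 0, read 0 -> (B,0)->write 1,move L,goto D. Now: state=D, head=-1, tape[-2..1]=0110 (head:  ^)
Step 4: in state D at pos -1, read 1 -> (D,1)->write 1,move L,goto C. Now: state=C, head=-2, tape[-3..1]=00110 (head:  ^)
Step 5: in state C at pos -2, read 0 -> (C,0)->write 1,move L,goto B. Now: state=B, head=-3, tape[-4..1]=001110 (head:  ^)
Step 6: in state B at pos -3, read 0 -> (B,0)->write 1,move L,goto D. Now: state=D, head=-4, tape[-5..1]=0011110 (head:  ^)
Step 7: in state D at pos -4, read 0 -> (D,0)->write 1,move R,goto B. Now: state=B, head=-3, tape[-5..1]=0111110 (head:   ^)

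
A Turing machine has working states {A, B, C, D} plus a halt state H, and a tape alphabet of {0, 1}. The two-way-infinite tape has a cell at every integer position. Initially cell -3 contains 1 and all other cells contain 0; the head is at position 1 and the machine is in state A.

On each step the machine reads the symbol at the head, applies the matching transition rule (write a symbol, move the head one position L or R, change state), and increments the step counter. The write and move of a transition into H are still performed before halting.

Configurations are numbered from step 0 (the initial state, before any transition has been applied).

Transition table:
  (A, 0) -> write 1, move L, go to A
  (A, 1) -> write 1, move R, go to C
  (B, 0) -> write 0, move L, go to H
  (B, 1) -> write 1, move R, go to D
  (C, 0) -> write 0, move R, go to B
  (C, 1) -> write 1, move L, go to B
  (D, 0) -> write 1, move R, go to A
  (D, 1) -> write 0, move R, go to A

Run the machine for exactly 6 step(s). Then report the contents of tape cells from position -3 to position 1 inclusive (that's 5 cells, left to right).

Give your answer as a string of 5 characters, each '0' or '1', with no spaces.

Answer: 11111

Derivation:
Step 1: in state A at pos 1, read 0 -> (A,0)->write 1,move L,goto A. Now: state=A, head=0, tape[-4..2]=0100010 (head:     ^)
Step 2: in state A at pos 0, read 0 -> (A,0)->write 1,move L,goto A. Now: state=A, head=-1, tape[-4..2]=0100110 (head:    ^)
Step 3: in state A at pos -1, read 0 -> (A,0)->write 1,move L,goto A. Now: state=A, head=-2, tape[-4..2]=0101110 (head:   ^)
Step 4: in state A at pos -2, read 0 -> (A,0)->write 1,move L,goto A. Now: state=A, head=-3, tape[-4..2]=0111110 (head:  ^)
Step 5: in state A at pos -3, read 1 -> (A,1)->write 1,move R,goto C. Now: state=C, head=-2, tape[-4..2]=0111110 (head:   ^)
Step 6: in state C at pos -2, read 1 -> (C,1)->write 1,move L,goto B. Now: state=B, head=-3, tape[-4..2]=0111110 (head:  ^)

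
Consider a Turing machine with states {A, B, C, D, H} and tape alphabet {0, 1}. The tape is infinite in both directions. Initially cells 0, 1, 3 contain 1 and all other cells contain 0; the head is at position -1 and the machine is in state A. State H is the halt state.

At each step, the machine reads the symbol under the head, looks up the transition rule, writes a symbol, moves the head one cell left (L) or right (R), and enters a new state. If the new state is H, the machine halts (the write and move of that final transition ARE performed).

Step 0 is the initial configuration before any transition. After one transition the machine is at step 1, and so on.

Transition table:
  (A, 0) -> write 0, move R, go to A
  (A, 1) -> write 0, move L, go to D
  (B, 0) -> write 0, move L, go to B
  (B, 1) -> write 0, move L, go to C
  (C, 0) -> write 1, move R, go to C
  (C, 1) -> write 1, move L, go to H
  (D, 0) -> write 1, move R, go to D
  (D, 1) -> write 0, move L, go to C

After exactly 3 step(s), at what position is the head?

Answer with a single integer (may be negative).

Answer: 0

Derivation:
Step 1: in state A at pos -1, read 0 -> (A,0)->write 0,move R,goto A. Now: state=A, head=0, tape[-2..4]=0011010 (head:   ^)
Step 2: in state A at pos 0, read 1 -> (A,1)->write 0,move L,goto D. Now: state=D, head=-1, tape[-2..4]=0001010 (head:  ^)
Step 3: in state D at pos -1, read 0 -> (D,0)->write 1,move R,goto D. Now: state=D, head=0, tape[-2..4]=0101010 (head:   ^)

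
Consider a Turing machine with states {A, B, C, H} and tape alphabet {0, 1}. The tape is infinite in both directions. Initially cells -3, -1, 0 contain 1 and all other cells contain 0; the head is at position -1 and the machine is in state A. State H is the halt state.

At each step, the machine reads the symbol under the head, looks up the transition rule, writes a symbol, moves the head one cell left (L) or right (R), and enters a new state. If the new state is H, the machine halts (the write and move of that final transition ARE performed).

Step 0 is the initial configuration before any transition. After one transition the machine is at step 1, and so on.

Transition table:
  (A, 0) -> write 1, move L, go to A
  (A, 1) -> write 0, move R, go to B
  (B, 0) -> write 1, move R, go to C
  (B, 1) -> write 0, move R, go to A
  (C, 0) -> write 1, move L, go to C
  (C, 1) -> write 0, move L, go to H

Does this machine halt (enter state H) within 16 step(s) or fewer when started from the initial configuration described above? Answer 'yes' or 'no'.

Answer: yes

Derivation:
Step 1: in state A at pos -1, read 1 -> (A,1)->write 0,move R,goto B. Now: state=B, head=0, tape[-4..1]=010010 (head:     ^)
Step 2: in state B at pos 0, read 1 -> (B,1)->write 0,move R,goto A. Now: state=A, head=1, tape[-4..2]=0100000 (head:      ^)
Step 3: in state A at pos 1, read 0 -> (A,0)->write 1,move L,goto A. Now: state=A, head=0, tape[-4..2]=0100010 (head:     ^)
Step 4: in state A at pos 0, read 0 -> (A,0)->write 1,move L,goto A. Now: state=A, head=-1, tape[-4..2]=0100110 (head:    ^)
Step 5: in state A at pos -1, read 0 -> (A,0)->write 1,move L,goto A. Now: state=A, head=-2, tape[-4..2]=0101110 (head:   ^)
Step 6: in state A at pos -2, read 0 -> (A,0)->write 1,move L,goto A. Now: state=A, head=-3, tape[-4..2]=0111110 (head:  ^)
Step 7: in state A at pos -3, read 1 -> (A,1)->write 0,move R,goto B. Now: state=B, head=-2, tape[-4..2]=0011110 (head:   ^)
Step 8: in state B at pos -2, read 1 -> (B,1)->write 0,move R,goto A. Now: state=A, head=-1, tape[-4..2]=0001110 (head:    ^)
Step 9: in state A at pos -1, read 1 -> (A,1)->write 0,move R,goto B. Now: state=B, head=0, tape[-4..2]=0000110 (head:     ^)
Step 10: in state B at pos 0, read 1 -> (B,1)->write 0,move R,goto A. Now: state=A, head=1, tape[-4..2]=0000010 (head:      ^)
Step 11: in state A at pos 1, read 1 -> (A,1)->write 0,move R,goto B. Now: state=B, head=2, tape[-4..3]=00000000 (head:       ^)
Step 12: in state B at pos 2, read 0 -> (B,0)->write 1,move R,goto C. Now: state=C, head=3, tape[-4..4]=000000100 (head:        ^)
Step 13: in state C at pos 3, read 0 -> (C,0)->write 1,move L,goto C. Now: state=C, head=2, tape[-4..4]=000000110 (head:       ^)
Step 14: in state C at pos 2, read 1 -> (C,1)->write 0,move L,goto H. Now: state=H, head=1, tape[-4..4]=000000010 (head:      ^)
State H reached at step 14; 14 <= 16 -> yes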